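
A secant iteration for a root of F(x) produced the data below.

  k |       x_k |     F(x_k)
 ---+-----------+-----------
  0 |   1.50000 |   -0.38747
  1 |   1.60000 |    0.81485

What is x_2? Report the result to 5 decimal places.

x_2 = 1.60000 − 0.81485·(1.60000 − 1.50000) / (0.81485 − (-0.38747))
   = 1.60000 − (0.0814850)/(1.2023200) = 1.5322269

1.53223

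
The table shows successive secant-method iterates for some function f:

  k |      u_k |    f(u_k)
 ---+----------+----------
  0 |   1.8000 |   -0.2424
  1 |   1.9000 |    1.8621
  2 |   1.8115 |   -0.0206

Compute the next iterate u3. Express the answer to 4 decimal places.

1.8125

u3 = 1.8115 − (-0.0206)·(1.8115 − 1.9000) / (-0.0206 − 1.8621)
   = 1.8115 − (0.001823)/(-1.882700) = 1.812468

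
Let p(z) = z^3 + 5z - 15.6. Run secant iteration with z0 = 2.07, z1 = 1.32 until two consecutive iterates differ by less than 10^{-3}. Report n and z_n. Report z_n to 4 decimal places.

n = 5, z_n = 1.8512

p(2.07) = 3.619743, p(1.32) = -6.700032
z2 = 1.320000 − (-6.700032)·(-0.750000)/(-10.319775) = 1.806932;  |Δ| = 0.486932
p(1.806932) = -0.665708
z3 = 1.806932 − (-0.665708)·(0.486932)/(6.034324) = 1.860650;  |Δ| = 0.053718
p(1.860650) = 0.144854
z4 = 1.860650 − 0.144854·(0.053718)/(0.810561) = 1.851050;  |Δ| = 0.009600
p(1.851050) = -0.002337
z5 = 1.851050 − (-0.002337)·(-0.009600)/(-0.147191) = 1.851202;  |Δ| = 0.000152
|z5 − z4| = 0.000152 < 10^{-3}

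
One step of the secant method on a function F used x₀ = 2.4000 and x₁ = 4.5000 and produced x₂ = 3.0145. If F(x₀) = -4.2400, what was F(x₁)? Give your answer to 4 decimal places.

The secant line through (2.4000, -4.2400) and (4.5000, F(x₁)) crosses zero at x₂ = 3.0145.
So (2.4000, -4.2400), (4.5000, F(x₁)), (3.0145, 0) are collinear:
F(x₁) = -4.2400 · (4.5000 − 3.0145) / (2.4000 − 3.0145) = -4.2400 · (1.485500)/(-0.614500) = 10.249829

10.2498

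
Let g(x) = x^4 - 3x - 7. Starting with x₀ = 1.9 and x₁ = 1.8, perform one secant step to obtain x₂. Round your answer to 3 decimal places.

g(1.9) = 0.33210, g(1.8) = -1.90240
x₂ = 1.80000 − (-1.90240)·(1.80000 − 1.90000) / (-1.90240 − 0.33210) = 1.80000 − (0.19024)/(-2.23450) = 1.88514

1.885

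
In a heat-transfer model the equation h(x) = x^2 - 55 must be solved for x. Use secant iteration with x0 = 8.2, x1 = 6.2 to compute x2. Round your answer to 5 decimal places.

h(8.2) = 12.2400000, h(6.2) = -16.5600000
x2 = 6.2000000 − (-16.5600000)·(6.2000000 − 8.2000000) / (-16.5600000 − 12.2400000) = 6.2000000 − (33.1200000)/(-28.8000000) = 7.3500000

7.35000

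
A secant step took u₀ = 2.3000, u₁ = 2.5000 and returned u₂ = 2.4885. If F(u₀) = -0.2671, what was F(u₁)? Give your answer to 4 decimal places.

The secant line through (2.3000, -0.2671) and (2.5000, F(u₁)) crosses zero at u₂ = 2.4885.
So (2.3000, -0.2671), (2.5000, F(u₁)), (2.4885, 0) are collinear:
F(u₁) = -0.2671 · (2.5000 − 2.4885) / (2.3000 − 2.4885) = -0.2671 · (0.011500)/(-0.188500) = 0.016295

0.0163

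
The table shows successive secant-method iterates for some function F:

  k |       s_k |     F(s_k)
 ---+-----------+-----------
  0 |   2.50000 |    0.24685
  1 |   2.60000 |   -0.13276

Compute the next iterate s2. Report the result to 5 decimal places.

s2 = 2.60000 − (-0.13276)·(2.60000 − 2.50000) / (-0.13276 − 0.24685)
   = 2.60000 − (-0.0132760)/(-0.3796100) = 2.5650273

2.56503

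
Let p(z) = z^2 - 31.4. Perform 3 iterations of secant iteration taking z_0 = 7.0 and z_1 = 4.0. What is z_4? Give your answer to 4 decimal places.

5.6029

p(7.0) = 17.600000, p(4.0) = -15.400000
z_2 = 4.000000 − (-15.400000)·(4.000000 − 7.000000) / (-15.400000 − 17.600000) = 4.000000 − (46.200000)/(-33.000000) = 5.400000
p(5.400000) = -2.240000
z_3 = 5.400000 − (-2.240000)·(5.400000 − 4.000000) / (-2.240000 − (-15.400000)) = 5.400000 − (-3.136000)/(13.160000) = 5.638298
p(5.638298) = 0.390403
z_4 = 5.638298 − 0.390403·(5.638298 − 5.400000) / (0.390403 − (-2.240000)) = 5.638298 − (0.093032)/(2.630403) = 5.602930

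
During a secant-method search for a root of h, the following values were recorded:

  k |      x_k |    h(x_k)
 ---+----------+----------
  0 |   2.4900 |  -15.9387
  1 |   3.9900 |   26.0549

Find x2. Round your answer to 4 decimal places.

x2 = 3.9900 − 26.0549·(3.9900 − 2.4900) / (26.0549 − (-15.9387))
   = 3.9900 − (39.082350)/(41.993600) = 3.059326

3.0593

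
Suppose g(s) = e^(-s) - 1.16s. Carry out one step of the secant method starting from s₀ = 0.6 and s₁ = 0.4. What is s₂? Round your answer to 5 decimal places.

0.51673

g(0.6) = -0.1471884, g(0.4) = 0.2063200
s₂ = 0.4000000 − 0.2063200·(0.4000000 − 0.6000000) / (0.2063200 − (-0.1471884)) = 0.4000000 − (-0.0412640)/(0.3535084) = 0.5167271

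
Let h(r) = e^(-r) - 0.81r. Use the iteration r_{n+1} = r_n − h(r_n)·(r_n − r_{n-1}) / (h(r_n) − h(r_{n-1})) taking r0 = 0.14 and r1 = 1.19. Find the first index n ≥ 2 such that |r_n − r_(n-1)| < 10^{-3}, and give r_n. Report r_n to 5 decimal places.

h(0.14) = 0.7559582, h(1.19) = -0.6596787
r2 = 1.1900000 − (-0.6596787)·(1.0500000)/(-1.4156370) = 0.7007060;  |Δ| = 0.4892940
h(0.7007060) = -0.0713370
r3 = 0.7007060 − (-0.0713370)·(-0.4892940)/(0.5883417) = 0.6413786;  |Δ| = 0.0593274
h(0.6413786) = 0.0070493
r4 = 0.6413786 − 0.0070493·(-0.0593274)/(0.0783863) = 0.6467139;  |Δ| = 0.0053353
h(0.6467139) = -0.0000742
r5 = 0.6467139 − (-0.0000742)·(0.0053353)/(-0.0071235) = 0.6466584;  |Δ| = 0.0000556
|r5 − r4| = 0.0000556 < 10^{-3}

n = 5, r_n = 0.64666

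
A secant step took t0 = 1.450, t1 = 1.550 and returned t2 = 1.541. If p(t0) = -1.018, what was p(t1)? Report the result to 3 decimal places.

The secant line through (1.450, -1.018) and (1.550, p(t1)) crosses zero at t2 = 1.541.
So (1.450, -1.018), (1.550, p(t1)), (1.541, 0) are collinear:
p(t1) = -1.018 · (1.550 − 1.541) / (1.450 − 1.541) = -1.018 · (0.00900)/(-0.09100) = 0.10068

0.101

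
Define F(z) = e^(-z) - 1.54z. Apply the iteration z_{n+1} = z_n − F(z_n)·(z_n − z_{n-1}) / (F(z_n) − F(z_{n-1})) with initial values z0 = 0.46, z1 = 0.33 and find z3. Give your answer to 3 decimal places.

F(0.46) = -0.07712, F(0.33) = 0.21072
z2 = 0.33000 − 0.21072·(0.33000 − 0.46000) / (0.21072 − (-0.07712)) = 0.33000 − (-0.02739)/(0.28784) = 0.42517
F(0.42517) = -0.00111
z3 = 0.42517 − (-0.00111)·(0.42517 − 0.33000) / (-0.00111 − 0.21072) = 0.42517 − (-0.00011)/(-0.21183) = 0.42467

0.425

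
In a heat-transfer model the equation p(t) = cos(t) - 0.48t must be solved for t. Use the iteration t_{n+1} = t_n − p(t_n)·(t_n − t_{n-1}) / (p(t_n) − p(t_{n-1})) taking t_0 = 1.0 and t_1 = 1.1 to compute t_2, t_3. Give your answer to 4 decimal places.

1.0448, 1.0452

p(1.0) = 0.060302, p(1.1) = -0.074404
t_2 = 1.100000 − (-0.074404)·(1.100000 − 1.000000) / (-0.074404 − 0.060302) = 1.100000 − (-0.007440)/(-0.134706) = 1.044766
p(1.044766) = 0.000617
t_3 = 1.044766 − 0.000617·(1.044766 − 1.100000) / (0.000617 − (-0.074404)) = 1.044766 − (-0.000034)/(0.075021) = 1.045220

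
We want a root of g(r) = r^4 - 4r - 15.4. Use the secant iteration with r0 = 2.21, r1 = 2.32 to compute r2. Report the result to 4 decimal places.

g(2.21) = -0.385567, g(2.32) = 4.290230
r2 = 2.320000 − 4.290230·(2.320000 − 2.210000) / (4.290230 − (-0.385567)) = 2.320000 − (0.471925)/(4.675797) = 2.219071

2.2191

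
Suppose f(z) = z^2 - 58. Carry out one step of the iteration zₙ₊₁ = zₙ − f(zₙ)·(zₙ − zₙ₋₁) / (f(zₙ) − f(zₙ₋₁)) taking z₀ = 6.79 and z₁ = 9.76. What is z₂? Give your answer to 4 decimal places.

7.5088

f(6.79) = -11.895900, f(9.76) = 37.257600
z₂ = 9.760000 − 37.257600·(9.760000 − 6.790000) / (37.257600 − (-11.895900)) = 9.760000 − (110.655072)/(49.153500) = 7.508785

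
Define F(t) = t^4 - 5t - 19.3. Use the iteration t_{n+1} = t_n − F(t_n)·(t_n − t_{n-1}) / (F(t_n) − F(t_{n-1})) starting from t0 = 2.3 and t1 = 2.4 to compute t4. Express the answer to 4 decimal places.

F(2.3) = -2.815900, F(2.4) = 1.877600
t2 = 2.400000 − 1.877600·(2.400000 − 2.300000) / (1.877600 − (-2.815900)) = 2.400000 − (0.187760)/(4.693500) = 2.359996
F(2.359996) = -0.079759
t3 = 2.359996 − (-0.079759)·(2.359996 − 2.400000) / (-0.079759 − 1.877600) = 2.359996 − (0.003191)/(-1.957359) = 2.361626
F(2.361626) = -0.002115
t4 = 2.361626 − (-0.002115)·(2.361626 − 2.359996) / (-0.002115 − (-0.079759)) = 2.361626 − (-0.000003)/(0.077644) = 2.361670

2.3617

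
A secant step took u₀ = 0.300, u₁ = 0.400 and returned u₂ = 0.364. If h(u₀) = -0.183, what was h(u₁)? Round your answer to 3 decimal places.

0.103

The secant line through (0.300, -0.183) and (0.400, h(u₁)) crosses zero at u₂ = 0.364.
So (0.300, -0.183), (0.400, h(u₁)), (0.364, 0) are collinear:
h(u₁) = -0.183 · (0.400 − 0.364) / (0.300 − 0.364) = -0.183 · (0.03600)/(-0.06400) = 0.10294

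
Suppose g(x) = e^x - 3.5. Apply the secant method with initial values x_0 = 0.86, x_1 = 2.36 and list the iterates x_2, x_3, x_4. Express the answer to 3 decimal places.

1.067, 1.167, 1.261

g(0.86) = -1.13684, g(2.36) = 7.09095
x_2 = 2.36000 − 7.09095·(2.36000 − 0.86000) / (7.09095 − (-1.13684)) = 2.36000 − (10.63643)/(8.22779) = 1.06726
g(1.06726) = -0.59261
x_3 = 1.06726 − (-0.59261)·(1.06726 − 2.36000) / (-0.59261 − 7.09095) = 1.06726 − (0.76609)/(-7.68356) = 1.16696
g(1.16696) = -0.28778
x_4 = 1.16696 − (-0.28778)·(1.16696 − 1.06726) / (-0.28778 − (-0.59261)) = 1.16696 − (-0.02869)/(0.30483) = 1.26109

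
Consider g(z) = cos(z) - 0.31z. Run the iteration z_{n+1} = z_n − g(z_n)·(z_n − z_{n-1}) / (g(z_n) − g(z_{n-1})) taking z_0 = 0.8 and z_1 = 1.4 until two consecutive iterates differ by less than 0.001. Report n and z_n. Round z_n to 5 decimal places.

g(0.8) = 0.4487067, g(1.4) = -0.2640329
z_2 = 1.4000000 − (-0.2640329)·(0.6000000)/(-0.7127396) = 1.1777313;  |Δ| = 0.2222687
g(1.1777313) = 0.0179248
z_3 = 1.1777313 − 0.0179248·(-0.2222687)/(0.2819577) = 1.1918615;  |Δ| = 0.0141302
g(1.1918615) = 0.0004540
z_4 = 1.1918615 − 0.0004540·(0.0141302)/(-0.0174708) = 1.1922287;  |Δ| = 0.0003672
|z_4 − z_3| = 0.0003672 < 0.001

n = 4, z_n = 1.19223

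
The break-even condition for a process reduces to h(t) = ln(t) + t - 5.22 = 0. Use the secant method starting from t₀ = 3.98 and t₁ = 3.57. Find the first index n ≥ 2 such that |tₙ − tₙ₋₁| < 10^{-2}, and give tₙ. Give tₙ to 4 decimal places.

h(3.98) = 0.141282, h(3.57) = -0.377434
t₂ = 3.570000 − (-0.377434)·(-0.410000)/(-0.518716) = 3.868329;  |Δ| = 0.298329
h(3.868329) = 0.001152
t₃ = 3.868329 − 0.001152·(0.298329)/(0.378586) = 3.867422;  |Δ| = 0.000908
|t₃ − t₂| = 0.000908 < 10^{-2}

n = 3, tₙ = 3.8674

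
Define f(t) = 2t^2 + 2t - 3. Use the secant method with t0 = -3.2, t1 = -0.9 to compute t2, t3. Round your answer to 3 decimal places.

-1.413, -2.111

f(-3.2) = 11.08000, f(-0.9) = -3.18000
t2 = -0.90000 − (-3.18000)·(-0.90000 − (-3.20000)) / (-3.18000 − 11.08000) = -0.90000 − (-7.31400)/(-14.26000) = -1.41290
f(-1.41290) = -1.83322
t3 = -1.41290 − (-1.83322)·(-1.41290 − (-0.90000)) / (-1.83322 − (-3.18000)) = -1.41290 − (0.94026)/(1.34678) = -2.11106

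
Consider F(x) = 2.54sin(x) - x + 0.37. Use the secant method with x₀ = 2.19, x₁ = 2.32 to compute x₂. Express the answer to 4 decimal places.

2.2854

F(2.19) = 0.248426, F(2.32) = -0.090132
x₂ = 2.320000 − (-0.090132)·(2.320000 − 2.190000) / (-0.090132 − 0.248426) = 2.320000 − (-0.011717)/(-0.338558) = 2.285391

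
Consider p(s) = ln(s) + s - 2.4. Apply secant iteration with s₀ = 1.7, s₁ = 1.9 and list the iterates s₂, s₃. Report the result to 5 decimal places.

p(1.7) = -0.1693717, p(1.9) = 0.1418539
s₂ = 1.9000000 − 0.1418539·(1.9000000 − 1.7000000) / (0.1418539 − (-0.1693717)) = 1.9000000 − (0.0283708)/(0.3112256) = 1.8088418
p(1.8088418) = 0.0015285
s₃ = 1.8088418 − 0.0015285·(1.8088418 − 1.9000000) / (0.0015285 − 0.1418539) = 1.8088418 − (-0.0001393)/(-0.1403254) = 1.8078488

1.80884, 1.80785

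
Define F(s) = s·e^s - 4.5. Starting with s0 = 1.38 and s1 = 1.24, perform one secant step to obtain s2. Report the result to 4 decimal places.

F(1.38) = 0.985364, F(1.24) = -0.215039
s2 = 1.240000 − (-0.215039)·(1.240000 − 1.380000) / (-0.215039 − 0.985364) = 1.240000 − (0.030106)/(-1.200404) = 1.265079

1.2651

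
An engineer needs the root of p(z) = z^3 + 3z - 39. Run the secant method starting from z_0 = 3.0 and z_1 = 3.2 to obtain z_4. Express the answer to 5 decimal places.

p(3.0) = -3.0000000, p(3.2) = 3.3680000
z_2 = 3.2000000 − 3.3680000·(3.2000000 − 3.0000000) / (3.3680000 − (-3.0000000)) = 3.2000000 − (0.6736000)/(6.3680000) = 3.0942211
p(3.0942211) = -0.0926318
z_3 = 3.0942211 − (-0.0926318)·(3.0942211 − 3.2000000) / (-0.0926318 − 3.3680000) = 3.0942211 − (0.0097985)/(-3.4606318) = 3.0970525
p(3.0970525) = -0.0027374
z_4 = 3.0970525 − (-0.0027374)·(3.0970525 − 3.0942211) / (-0.0027374 − (-0.0926318)) = 3.0970525 − (-0.0000078)/(0.0898944) = 3.0971387

3.09714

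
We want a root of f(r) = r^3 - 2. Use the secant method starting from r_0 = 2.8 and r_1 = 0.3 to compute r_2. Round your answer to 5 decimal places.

f(2.8) = 19.9520000, f(0.3) = -1.9730000
r_2 = 0.3000000 − (-1.9730000)·(0.3000000 − 2.8000000) / (-1.9730000 − 19.9520000) = 0.3000000 − (4.9325000)/(-21.9250000) = 0.5249715

0.52497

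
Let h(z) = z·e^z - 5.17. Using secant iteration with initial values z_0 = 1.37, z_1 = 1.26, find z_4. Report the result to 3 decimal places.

h(1.37) = 0.22143, h(1.26) = -0.72797
z_2 = 1.26000 − (-0.72797)·(1.26000 − 1.37000) / (-0.72797 − 0.22143) = 1.26000 − (0.08008)/(-0.94940) = 1.34434
h(1.34434) = -0.01354
z_3 = 1.34434 − (-0.01354)·(1.34434 − 1.26000) / (-0.01354 − (-0.72797)) = 1.34434 − (-0.00114)/(0.71443) = 1.34594
h(1.34594) = 0.00085
z_4 = 1.34594 − 0.00085·(1.34594 − 1.34434) / (0.00085 − (-0.01354)) = 1.34594 − (0.00000)/(0.01439) = 1.34585

1.346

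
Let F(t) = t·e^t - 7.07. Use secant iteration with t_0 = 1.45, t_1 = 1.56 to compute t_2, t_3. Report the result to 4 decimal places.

F(1.45) = -0.888484, F(1.56) = 0.353761
t_2 = 1.560000 − 0.353761·(1.560000 − 1.450000) / (0.353761 − (-0.888484)) = 1.560000 − (0.038914)/(1.242245) = 1.528675
F(1.528675) = -0.019660
t_3 = 1.528675 − (-0.019660)·(1.528675 − 1.560000) / (-0.019660 − 0.353761) = 1.528675 − (0.000616)/(-0.373421) = 1.530324

1.5287, 1.5303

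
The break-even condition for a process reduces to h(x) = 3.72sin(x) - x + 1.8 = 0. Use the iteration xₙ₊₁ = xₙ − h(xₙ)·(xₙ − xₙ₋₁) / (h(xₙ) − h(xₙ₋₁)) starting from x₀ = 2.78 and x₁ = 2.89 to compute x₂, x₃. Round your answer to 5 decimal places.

2.85393, 2.85425

h(2.78) = 0.3360034, h(2.89) = -0.1639180
x₂ = 2.8900000 − (-0.1639180)·(2.8900000 − 2.7800000) / (-0.1639180 − 0.3360034) = 2.8900000 − (-0.0180310)/(-0.4999213) = 2.8539324
h(2.8539324) = 0.0014667
x₃ = 2.8539324 − 0.0014667·(2.8539324 − 2.8900000) / (0.0014667 − (-0.1639180)) = 2.8539324 − (-0.0000529)/(0.1653846) = 2.8542522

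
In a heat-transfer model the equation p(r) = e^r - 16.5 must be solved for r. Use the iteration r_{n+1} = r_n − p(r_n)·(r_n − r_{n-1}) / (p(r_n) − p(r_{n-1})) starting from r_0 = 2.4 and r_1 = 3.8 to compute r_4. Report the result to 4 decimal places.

p(2.4) = -5.476824, p(3.8) = 28.201184
r_2 = 3.800000 − 28.201184·(3.800000 − 2.400000) / (28.201184 − (-5.476824)) = 3.800000 − (39.481658)/(33.678008) = 2.627672
p(2.627672) = -2.658485
r_3 = 2.627672 − (-2.658485)·(2.627672 − 3.800000) / (-2.658485 − 28.201184) = 2.627672 − (3.116615)/(-30.859670) = 2.728666
p(2.728666) = -1.187560
r_4 = 2.728666 − (-1.187560)·(2.728666 − 2.627672) / (-1.187560 − (-2.658485)) = 2.728666 − (-0.119935)/(1.470925) = 2.810203

2.8102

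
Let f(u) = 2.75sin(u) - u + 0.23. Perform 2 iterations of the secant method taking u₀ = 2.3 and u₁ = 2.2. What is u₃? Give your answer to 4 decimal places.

f(2.3) = -0.019311, f(2.2) = 0.253365
u₂ = 2.200000 − 0.253365·(2.200000 − 2.300000) / (0.253365 − (-0.019311)) = 2.200000 − (-0.025337)/(0.272676) = 2.292918
f(2.292918) = 0.000696
u₃ = 2.292918 − 0.000696·(2.292918 − 2.200000) / (0.000696 − 0.253365) = 2.292918 − (0.000065)/(-0.252669) = 2.293174

2.2932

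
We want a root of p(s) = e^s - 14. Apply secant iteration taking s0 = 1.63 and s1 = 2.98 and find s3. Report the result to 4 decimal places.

p(1.63) = -8.896125, p(2.98) = 5.687817
s2 = 2.980000 − 5.687817·(2.980000 − 1.630000) / (5.687817 − (-8.896125)) = 2.980000 − (7.678552)/(14.583942) = 2.453493
p(2.453493) = -2.371108
s3 = 2.453493 − (-2.371108)·(2.453493 − 2.980000) / (-2.371108 − 5.687817) = 2.453493 − (1.248406)/(-8.058925) = 2.608402

2.6084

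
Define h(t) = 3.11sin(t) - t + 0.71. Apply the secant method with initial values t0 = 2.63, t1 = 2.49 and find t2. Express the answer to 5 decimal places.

h(2.63) = -0.3974479, h(2.49) = 0.1060705
t2 = 2.4900000 − 0.1060705·(2.4900000 − 2.6300000) / (0.1060705 − (-0.3974479)) = 2.4900000 − (-0.0148499)/(0.5035183) = 2.5194922

2.51949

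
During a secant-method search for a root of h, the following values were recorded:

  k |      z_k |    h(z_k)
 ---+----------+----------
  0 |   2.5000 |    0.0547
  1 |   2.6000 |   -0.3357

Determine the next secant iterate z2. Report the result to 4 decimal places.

z2 = 2.6000 − (-0.3357)·(2.6000 − 2.5000) / (-0.3357 − 0.0547)
   = 2.6000 − (-0.033570)/(-0.390400) = 2.514011

2.5140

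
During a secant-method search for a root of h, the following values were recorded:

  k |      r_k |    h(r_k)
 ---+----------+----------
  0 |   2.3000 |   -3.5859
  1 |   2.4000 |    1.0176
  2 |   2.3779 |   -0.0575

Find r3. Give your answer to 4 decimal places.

2.3791

r3 = 2.3779 − (-0.0575)·(2.3779 − 2.4000) / (-0.0575 − 1.0176)
   = 2.3779 − (0.001271)/(-1.075100) = 2.379082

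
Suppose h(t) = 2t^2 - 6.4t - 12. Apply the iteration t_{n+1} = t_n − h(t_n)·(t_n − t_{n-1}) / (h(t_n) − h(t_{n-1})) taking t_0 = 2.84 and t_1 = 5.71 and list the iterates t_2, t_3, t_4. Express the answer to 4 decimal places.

h(2.84) = -14.044800, h(5.71) = 16.664200
t_2 = 5.710000 − 16.664200·(5.710000 − 2.840000) / (16.664200 − (-14.044800)) = 5.710000 − (47.826254)/(30.709000) = 4.152598
h(4.152598) = -4.088486
t_3 = 4.152598 − (-4.088486)·(4.152598 − 5.710000) / (-4.088486 − 16.664200) = 4.152598 − (6.367415)/(-20.752686) = 4.459422
h(4.459422) = -0.767414
t_4 = 4.459422 − (-0.767414)·(4.459422 − 4.152598) / (-0.767414 − (-4.088486)) = 4.459422 − (-0.235461)/(3.321072) = 4.530321

4.1526, 4.4594, 4.5303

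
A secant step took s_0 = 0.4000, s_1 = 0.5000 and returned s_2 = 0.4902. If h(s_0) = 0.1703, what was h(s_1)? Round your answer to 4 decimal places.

The secant line through (0.4000, 0.1703) and (0.5000, h(s_1)) crosses zero at s_2 = 0.4902.
So (0.4000, 0.1703), (0.5000, h(s_1)), (0.4902, 0) are collinear:
h(s_1) = 0.1703 · (0.5000 − 0.4902) / (0.4000 − 0.4902) = 0.1703 · (0.009800)/(-0.090200) = -0.018503

-0.0185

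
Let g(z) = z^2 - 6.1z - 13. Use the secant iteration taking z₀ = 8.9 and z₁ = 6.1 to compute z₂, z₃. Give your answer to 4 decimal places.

7.5607, 7.8194

g(8.9) = 11.920000, g(6.1) = -13.000000
z₂ = 6.100000 − (-13.000000)·(6.100000 − 8.900000) / (-13.000000 − 11.920000) = 6.100000 − (36.400000)/(-24.920000) = 7.560674
g(7.560674) = -1.956319
z₃ = 7.560674 − (-1.956319)·(7.560674 − 6.100000) / (-1.956319 − (-13.000000)) = 7.560674 − (-2.857544)/(11.043681) = 7.819423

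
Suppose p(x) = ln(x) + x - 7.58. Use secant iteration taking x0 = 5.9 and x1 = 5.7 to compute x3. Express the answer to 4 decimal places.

5.8189

p(5.9) = 0.094952, p(5.7) = -0.139534
x2 = 5.700000 − (-0.139534)·(5.700000 − 5.900000) / (-0.139534 − 0.094952) = 5.700000 − (0.027907)/(-0.234486) = 5.819012
p(5.819012) = 0.000143
x3 = 5.819012 − 0.000143·(5.819012 − 5.700000) / (0.000143 − (-0.139534)) = 5.819012 − (0.000017)/(0.139677) = 5.818891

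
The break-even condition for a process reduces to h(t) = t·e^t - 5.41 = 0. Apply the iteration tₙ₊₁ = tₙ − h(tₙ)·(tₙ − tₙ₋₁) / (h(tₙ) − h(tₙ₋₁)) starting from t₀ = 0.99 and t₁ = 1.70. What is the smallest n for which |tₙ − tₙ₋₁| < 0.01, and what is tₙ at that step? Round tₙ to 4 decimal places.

n = 5, tₙ = 1.3720

h(0.99) = -2.745678, h(1.70) = 3.895711
t₂ = 1.700000 − 3.895711·(0.710000)/(6.641388) = 1.283528;  |Δ| = 0.416472
h(1.283528) = -0.777300
t₃ = 1.283528 − (-0.777300)·(-0.416472)/(-4.673010) = 1.352803;  |Δ| = 0.069275
h(1.352803) = -0.177017
t₄ = 1.352803 − (-0.177017)·(0.069275)/(0.600283) = 1.373231;  |Δ| = 0.020428
h(1.373231) = 0.011638
t₅ = 1.373231 − 0.011638·(0.020428)/(0.188655) = 1.371971;  |Δ| = 0.001260
|t₅ − t₄| = 0.001260 < 0.01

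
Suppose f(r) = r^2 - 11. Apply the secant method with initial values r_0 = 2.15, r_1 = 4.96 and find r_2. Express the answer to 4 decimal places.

f(2.15) = -6.377500, f(4.96) = 13.601600
r_2 = 4.960000 − 13.601600·(4.960000 − 2.150000) / (13.601600 − (-6.377500)) = 4.960000 − (38.220496)/(19.979100) = 3.046976

3.0470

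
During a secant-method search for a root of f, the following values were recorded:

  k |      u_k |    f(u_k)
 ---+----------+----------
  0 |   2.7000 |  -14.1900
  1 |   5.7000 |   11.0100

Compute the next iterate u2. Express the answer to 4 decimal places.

4.3893

u2 = 5.7000 − 11.0100·(5.7000 − 2.7000) / (11.0100 − (-14.1900))
   = 5.7000 − (33.030000)/(25.200000) = 4.389286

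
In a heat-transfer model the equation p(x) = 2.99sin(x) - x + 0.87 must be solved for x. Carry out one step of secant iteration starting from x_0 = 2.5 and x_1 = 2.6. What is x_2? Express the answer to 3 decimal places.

p(2.5) = 0.15943, p(2.6) = -0.18865
x_2 = 2.60000 − (-0.18865)·(2.60000 − 2.50000) / (-0.18865 − 0.15943) = 2.60000 − (-0.01887)/(-0.34808) = 2.54580

2.546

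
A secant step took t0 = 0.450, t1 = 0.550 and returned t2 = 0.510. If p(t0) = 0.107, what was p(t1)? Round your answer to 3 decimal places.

-0.071

The secant line through (0.450, 0.107) and (0.550, p(t1)) crosses zero at t2 = 0.510.
So (0.450, 0.107), (0.550, p(t1)), (0.510, 0) are collinear:
p(t1) = 0.107 · (0.550 − 0.510) / (0.450 − 0.510) = 0.107 · (0.04000)/(-0.06000) = -0.07133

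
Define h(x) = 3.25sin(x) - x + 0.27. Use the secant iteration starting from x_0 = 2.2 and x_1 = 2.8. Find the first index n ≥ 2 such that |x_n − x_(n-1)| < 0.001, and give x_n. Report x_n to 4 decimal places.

h(2.2) = 0.697613, h(2.8) = -1.441289
x_2 = 2.800000 − (-1.441289)·(0.600000)/(-2.138902) = 2.395693;  |Δ| = 0.404307
h(2.395693) = 0.079864
x_3 = 2.395693 − 0.079864·(-0.404307)/(1.521153) = 2.416920;  |Δ| = 0.021227
h(2.416920) = 0.007474
x_4 = 2.416920 − 0.007474·(0.021227)/(-0.072390) = 2.419112;  |Δ| = 0.002192
h(2.419112) = -0.000056
x_5 = 2.419112 − (-0.000056)·(0.002192)/(-0.007529) = 2.419095;  |Δ| = 0.000016
|x_5 − x_4| = 0.000016 < 0.001

n = 5, x_n = 2.4191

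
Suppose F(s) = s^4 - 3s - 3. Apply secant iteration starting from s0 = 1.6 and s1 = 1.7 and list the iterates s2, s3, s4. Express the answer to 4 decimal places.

F(1.6) = -1.246400, F(1.7) = 0.252100
s2 = 1.700000 − 0.252100·(1.700000 − 1.600000) / (0.252100 − (-1.246400)) = 1.700000 − (0.025210)/(1.498500) = 1.683177
F(1.683177) = -0.023169
s3 = 1.683177 − (-0.023169)·(1.683177 − 1.700000) / (-0.023169 − 0.252100) = 1.683177 − (0.000390)/(-0.275269) = 1.684593
F(1.684593) = -0.000374
s4 = 1.684593 − (-0.000374)·(1.684593 − 1.683177) / (-0.000374 − (-0.023169)) = 1.684593 − (-0.000001)/(0.022796) = 1.684616

1.6832, 1.6846, 1.6846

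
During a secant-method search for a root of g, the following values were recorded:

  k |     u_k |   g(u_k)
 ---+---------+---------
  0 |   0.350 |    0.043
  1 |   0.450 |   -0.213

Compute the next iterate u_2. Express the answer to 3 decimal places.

0.367

u_2 = 0.450 − (-0.213)·(0.450 − 0.350) / (-0.213 − 0.043)
   = 0.450 − (-0.02130)/(-0.25600) = 0.36680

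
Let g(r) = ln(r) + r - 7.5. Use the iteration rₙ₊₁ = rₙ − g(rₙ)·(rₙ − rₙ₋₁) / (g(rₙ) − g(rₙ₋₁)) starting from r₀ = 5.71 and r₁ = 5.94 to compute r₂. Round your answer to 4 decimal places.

5.7508

g(5.71) = -0.047781, g(5.94) = 0.221709
r₂ = 5.940000 − 0.221709·(5.940000 − 5.710000) / (0.221709 − (-0.047781)) = 5.940000 − (0.050993)/(0.269490) = 5.750779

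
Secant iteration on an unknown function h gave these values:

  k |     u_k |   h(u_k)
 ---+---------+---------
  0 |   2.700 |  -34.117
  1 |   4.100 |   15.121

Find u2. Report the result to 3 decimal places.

u2 = 4.100 − 15.121·(4.100 − 2.700) / (15.121 − (-34.117))
   = 4.100 − (21.16940)/(49.23800) = 3.67006

3.670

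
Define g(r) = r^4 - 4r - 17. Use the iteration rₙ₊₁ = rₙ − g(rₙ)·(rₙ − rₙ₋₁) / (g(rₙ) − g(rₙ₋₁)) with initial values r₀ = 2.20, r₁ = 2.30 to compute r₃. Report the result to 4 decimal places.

2.2588

g(2.20) = -2.374400, g(2.30) = 1.784100
r₂ = 2.300000 − 1.784100·(2.300000 − 2.200000) / (1.784100 − (-2.374400)) = 2.300000 − (0.178410)/(4.158500) = 2.257098
g(2.257098) = -0.074570
r₃ = 2.257098 − (-0.074570)·(2.257098 − 2.300000) / (-0.074570 − 1.784100) = 2.257098 − (0.003199)/(-1.858670) = 2.258819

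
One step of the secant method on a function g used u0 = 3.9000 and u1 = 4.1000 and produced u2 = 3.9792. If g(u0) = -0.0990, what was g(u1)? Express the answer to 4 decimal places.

0.1510

The secant line through (3.9000, -0.0990) and (4.1000, g(u1)) crosses zero at u2 = 3.9792.
So (3.9000, -0.0990), (4.1000, g(u1)), (3.9792, 0) are collinear:
g(u1) = -0.0990 · (4.1000 − 3.9792) / (3.9000 − 3.9792) = -0.0990 · (0.120800)/(-0.079200) = 0.151000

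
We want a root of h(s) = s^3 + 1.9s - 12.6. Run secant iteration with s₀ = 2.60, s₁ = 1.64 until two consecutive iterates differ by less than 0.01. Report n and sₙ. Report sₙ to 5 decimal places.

h(2.60) = 9.9160000, h(1.64) = -5.0730560
s₂ = 1.6400000 − (-5.0730560)·(-0.9600000)/(-14.9890560) = 1.9649126;  |Δ| = 0.3249126
h(1.9649126) = -1.2803708
s₃ = 1.9649126 − (-1.2803708)·(0.3249126)/(3.7926852) = 2.0745997;  |Δ| = 0.1096871
h(2.0745997) = 0.2707423
s₄ = 2.0745997 − 0.2707423·(0.1096871)/(1.5511130) = 2.0554542;  |Δ| = 0.0191456
h(2.0554542) = -0.0105654
s₅ = 2.0554542 − (-0.0105654)·(-0.0191456)/(-0.2813077) = 2.0561733;  |Δ| = 0.0007191
|s₅ − s₄| = 0.0007191 < 0.01

n = 5, sₙ = 2.05617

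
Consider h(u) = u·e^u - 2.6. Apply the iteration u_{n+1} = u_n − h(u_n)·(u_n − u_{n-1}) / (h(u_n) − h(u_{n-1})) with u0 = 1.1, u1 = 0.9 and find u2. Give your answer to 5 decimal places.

h(1.1) = 0.7045826, h(0.9) = -0.3863572
u2 = 0.9000000 − (-0.3863572)·(0.9000000 − 1.1000000) / (-0.3863572 − 0.7045826) = 0.9000000 − (0.0772714)/(-1.0909398) = 0.9708302

0.97083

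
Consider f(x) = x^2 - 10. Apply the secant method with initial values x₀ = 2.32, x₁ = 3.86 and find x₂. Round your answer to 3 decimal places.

f(2.32) = -4.61760, f(3.86) = 4.89960
x₂ = 3.86000 − 4.89960·(3.86000 − 2.32000) / (4.89960 − (-4.61760)) = 3.86000 − (7.54538)/(9.51720) = 3.06718

3.067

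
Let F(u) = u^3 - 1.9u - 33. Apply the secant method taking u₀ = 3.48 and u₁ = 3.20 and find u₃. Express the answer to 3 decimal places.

F(3.48) = 2.53219, F(3.20) = -6.31200
u₂ = 3.20000 − (-6.31200)·(3.20000 − 3.48000) / (-6.31200 − 2.53219) = 3.20000 − (1.76736)/(-8.84419) = 3.39983
F(3.39983) = -0.16148
u₃ = 3.39983 − (-0.16148)·(3.39983 − 3.20000) / (-0.16148 − (-6.31200)) = 3.39983 − (-0.03227)/(6.15052) = 3.40508

3.405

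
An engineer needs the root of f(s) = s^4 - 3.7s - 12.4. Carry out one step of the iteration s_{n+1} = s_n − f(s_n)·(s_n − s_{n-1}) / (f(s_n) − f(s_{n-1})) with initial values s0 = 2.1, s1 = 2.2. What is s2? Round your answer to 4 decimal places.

f(2.1) = -0.721900, f(2.2) = 2.885600
s2 = 2.200000 − 2.885600·(2.200000 − 2.100000) / (2.885600 − (-0.721900)) = 2.200000 − (0.288560)/(3.607500) = 2.120011

2.1200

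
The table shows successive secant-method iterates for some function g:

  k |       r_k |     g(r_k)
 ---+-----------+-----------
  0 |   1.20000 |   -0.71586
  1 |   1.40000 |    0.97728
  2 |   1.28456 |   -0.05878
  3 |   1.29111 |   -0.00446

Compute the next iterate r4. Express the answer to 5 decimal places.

1.29165

r4 = 1.29111 − (-0.00446)·(1.29111 − 1.28456) / (-0.00446 − (-0.05878))
   = 1.29111 − (-0.0000292)/(0.0543200) = 1.2916478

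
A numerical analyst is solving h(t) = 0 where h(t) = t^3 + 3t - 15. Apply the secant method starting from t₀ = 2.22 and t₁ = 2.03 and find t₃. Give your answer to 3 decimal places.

h(2.22) = 2.60105, h(2.03) = -0.54457
t₂ = 2.03000 − (-0.54457)·(2.03000 − 2.22000) / (-0.54457 − 2.60105) = 2.03000 − (0.10347)/(-3.14562) = 2.06289
h(2.06289) = -0.03262
t₃ = 2.06289 − (-0.03262)·(2.06289 − 2.03000) / (-0.03262 − (-0.54457)) = 2.06289 − (-0.00107)/(0.51195) = 2.06499

2.065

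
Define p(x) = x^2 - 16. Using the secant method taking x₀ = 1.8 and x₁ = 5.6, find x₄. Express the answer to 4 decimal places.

p(1.8) = -12.760000, p(5.6) = 15.360000
x₂ = 5.600000 − 15.360000·(5.600000 − 1.800000) / (15.360000 − (-12.760000)) = 5.600000 − (58.368000)/(28.120000) = 3.524324
p(3.524324) = -3.579138
x₃ = 3.524324 − (-3.579138)·(3.524324 − 5.600000) / (-3.579138 − 15.360000) = 3.524324 − (7.429130)/(-18.939138) = 3.916588
p(3.916588) = -0.660341
x₄ = 3.916588 − (-0.660341)·(3.916588 − 3.524324) / (-0.660341 − (-3.579138)) = 3.916588 − (-0.259028)/(2.918797) = 4.005332

4.0053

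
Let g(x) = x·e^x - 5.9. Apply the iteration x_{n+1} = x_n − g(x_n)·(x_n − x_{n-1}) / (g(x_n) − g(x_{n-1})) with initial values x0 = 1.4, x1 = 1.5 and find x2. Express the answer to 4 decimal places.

g(1.4) = -0.222720, g(1.5) = 0.822534
x2 = 1.500000 − 0.822534·(1.500000 − 1.400000) / (0.822534 − (-0.222720)) = 1.500000 − (0.082253)/(1.045254) = 1.421308

1.4213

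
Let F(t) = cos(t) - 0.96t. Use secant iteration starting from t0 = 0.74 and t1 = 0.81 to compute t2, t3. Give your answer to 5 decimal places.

F(0.74) = 0.0280686, F(0.81) = -0.0881016
t2 = 0.8100000 − (-0.0881016)·(0.8100000 − 0.7400000) / (-0.0881016 − 0.0280686) = 0.8100000 − (-0.0061671)/(-0.1161701) = 0.7569131
F(0.7569131) = 0.0003226
t3 = 0.7569131 − 0.0003226·(0.7569131 − 0.8100000) / (0.0003226 − (-0.0881016)) = 0.7569131 − (-0.0000171)/(0.0884241) = 0.7571068

0.75691, 0.75711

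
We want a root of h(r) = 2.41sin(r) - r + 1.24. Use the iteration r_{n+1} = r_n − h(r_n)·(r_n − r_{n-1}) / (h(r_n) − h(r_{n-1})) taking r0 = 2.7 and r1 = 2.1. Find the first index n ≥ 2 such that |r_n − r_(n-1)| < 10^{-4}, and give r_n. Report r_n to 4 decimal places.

h(2.7) = -0.430014, h(2.1) = 1.220335
r2 = 2.100000 − 1.220335·(-0.600000)/(1.650349) = 2.543664;  |Δ| = 0.443664
h(2.543664) = 0.053001
r3 = 2.543664 − 0.053001·(0.443664)/(-1.167334) = 2.563808;  |Δ| = 0.020144
h(2.563808) = -0.007539
r4 = 2.563808 − (-0.007539)·(0.020144)/(-0.060540) = 2.561299;  |Δ| = 0.002509
h(2.561299) = 0.000029
r5 = 2.561299 − 0.000029·(-0.002509)/(0.007569) = 2.561309;  |Δ| = 0.000010
|r5 − r4| = 0.000010 < 10^{-4}

n = 5, r_n = 2.5613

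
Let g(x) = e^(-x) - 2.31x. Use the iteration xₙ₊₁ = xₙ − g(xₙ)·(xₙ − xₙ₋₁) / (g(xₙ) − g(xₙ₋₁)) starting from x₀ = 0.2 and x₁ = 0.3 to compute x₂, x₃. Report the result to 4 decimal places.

g(0.2) = 0.356731, g(0.3) = 0.047818
x₂ = 0.300000 − 0.047818·(0.300000 − 0.200000) / (0.047818 − 0.356731) = 0.300000 − (0.004782)/(-0.308913) = 0.315480
g(0.315480) = 0.000681
x₃ = 0.315480 − 0.000681·(0.315480 − 0.300000) / (0.000681 − 0.047818) = 0.315480 − (0.000011)/(-0.047137) = 0.315703

0.3155, 0.3157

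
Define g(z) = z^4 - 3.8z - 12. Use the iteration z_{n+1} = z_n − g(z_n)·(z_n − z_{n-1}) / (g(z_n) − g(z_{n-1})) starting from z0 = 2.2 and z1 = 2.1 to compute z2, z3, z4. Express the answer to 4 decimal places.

g(2.2) = 3.065600, g(2.1) = -0.531900
z2 = 2.100000 − (-0.531900)·(2.100000 − 2.200000) / (-0.531900 − 3.065600) = 2.100000 − (0.053190)/(-3.597500) = 2.114785
g(2.114785) = -0.034567
z3 = 2.114785 − (-0.034567)·(2.114785 − 2.100000) / (-0.034567 − (-0.531900)) = 2.114785 − (-0.000511)/(0.497333) = 2.115813
g(2.115813) = 0.000434
z4 = 2.115813 − 0.000434·(2.115813 − 2.114785) / (0.000434 − (-0.034567)) = 2.115813 − (0.000000)/(0.035001) = 2.115800

2.1148, 2.1158, 2.1158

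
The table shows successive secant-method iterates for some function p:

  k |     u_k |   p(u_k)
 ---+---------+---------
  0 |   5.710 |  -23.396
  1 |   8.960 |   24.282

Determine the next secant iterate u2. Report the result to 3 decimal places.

7.305

u2 = 8.960 − 24.282·(8.960 − 5.710) / (24.282 − (-23.396))
   = 8.960 − (78.91650)/(47.67800) = 7.30480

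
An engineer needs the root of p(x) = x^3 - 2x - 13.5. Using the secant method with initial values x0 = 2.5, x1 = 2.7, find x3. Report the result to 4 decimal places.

2.6599

p(2.5) = -2.875000, p(2.7) = 0.783000
x2 = 2.700000 − 0.783000·(2.700000 − 2.500000) / (0.783000 − (-2.875000)) = 2.700000 − (0.156600)/(3.658000) = 2.657190
p(2.657190) = -0.052874
x3 = 2.657190 − (-0.052874)·(2.657190 − 2.700000) / (-0.052874 − 0.783000) = 2.657190 − (0.002264)/(-0.835874) = 2.659898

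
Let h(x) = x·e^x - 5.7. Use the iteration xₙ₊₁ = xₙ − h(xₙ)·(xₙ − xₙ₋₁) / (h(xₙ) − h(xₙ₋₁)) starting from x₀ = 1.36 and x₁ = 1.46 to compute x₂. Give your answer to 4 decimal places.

h(1.36) = -0.401177, h(1.46) = 0.586701
x₂ = 1.460000 − 0.586701·(1.460000 − 1.360000) / (0.586701 − (-0.401177)) = 1.460000 − (0.058670)/(0.987878) = 1.400610

1.4006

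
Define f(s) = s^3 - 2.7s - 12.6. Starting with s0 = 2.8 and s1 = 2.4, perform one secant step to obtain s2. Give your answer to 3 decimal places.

2.698

f(2.8) = 1.79200, f(2.4) = -5.25600
s2 = 2.40000 − (-5.25600)·(2.40000 − 2.80000) / (-5.25600 − 1.79200) = 2.40000 − (2.10240)/(-7.04800) = 2.69830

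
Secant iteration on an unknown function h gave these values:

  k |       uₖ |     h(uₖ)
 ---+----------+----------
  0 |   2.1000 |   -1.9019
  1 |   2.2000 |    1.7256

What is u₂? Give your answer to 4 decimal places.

u₂ = 2.2000 − 1.7256·(2.2000 − 2.1000) / (1.7256 − (-1.9019))
   = 2.2000 − (0.172560)/(3.627500) = 2.152430

2.1524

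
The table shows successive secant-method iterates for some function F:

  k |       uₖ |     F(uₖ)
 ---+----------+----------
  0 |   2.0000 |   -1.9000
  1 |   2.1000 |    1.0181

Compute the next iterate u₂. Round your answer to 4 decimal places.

2.0651

u₂ = 2.1000 − 1.0181·(2.1000 − 2.0000) / (1.0181 − (-1.9000))
   = 2.1000 − (0.101810)/(2.918100) = 2.065111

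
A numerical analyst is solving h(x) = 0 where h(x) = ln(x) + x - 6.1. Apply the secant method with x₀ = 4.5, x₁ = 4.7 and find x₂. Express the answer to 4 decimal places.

4.5788

h(4.5) = -0.095923, h(4.7) = 0.147563
x₂ = 4.700000 − 0.147563·(4.700000 − 4.500000) / (0.147563 − (-0.095923)) = 4.700000 − (0.029513)/(0.243485) = 4.578791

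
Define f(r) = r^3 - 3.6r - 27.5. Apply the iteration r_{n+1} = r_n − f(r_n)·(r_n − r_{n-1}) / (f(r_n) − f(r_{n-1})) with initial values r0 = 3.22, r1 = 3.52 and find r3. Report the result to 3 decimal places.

3.414

f(3.22) = -5.70575, f(3.52) = 3.44221
r2 = 3.52000 − 3.44221·(3.52000 − 3.22000) / (3.44221 − (-5.70575)) = 3.52000 − (1.03266)/(9.14796) = 3.40712
f(3.40712) = -0.21433
r3 = 3.40712 − (-0.21433)·(3.40712 − 3.52000) / (-0.21433 − 3.44221) = 3.40712 − (0.02419)/(-3.65654) = 3.41373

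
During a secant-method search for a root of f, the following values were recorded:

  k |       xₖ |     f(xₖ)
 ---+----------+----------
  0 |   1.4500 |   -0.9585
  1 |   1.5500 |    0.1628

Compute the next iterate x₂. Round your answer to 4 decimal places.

1.5355

x₂ = 1.5500 − 0.1628·(1.5500 − 1.4500) / (0.1628 − (-0.9585))
   = 1.5500 − (0.016280)/(1.121300) = 1.535481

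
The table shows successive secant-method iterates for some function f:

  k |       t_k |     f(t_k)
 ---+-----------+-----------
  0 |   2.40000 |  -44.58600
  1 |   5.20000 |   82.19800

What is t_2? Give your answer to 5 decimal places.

3.38467

t_2 = 5.20000 − 82.19800·(5.20000 − 2.40000) / (82.19800 − (-44.58600))
   = 5.20000 − (230.1544000)/(126.7840000) = 3.3846731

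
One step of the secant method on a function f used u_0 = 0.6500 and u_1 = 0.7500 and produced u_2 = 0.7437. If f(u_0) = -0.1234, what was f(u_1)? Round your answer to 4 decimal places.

The secant line through (0.6500, -0.1234) and (0.7500, f(u_1)) crosses zero at u_2 = 0.7437.
So (0.6500, -0.1234), (0.7500, f(u_1)), (0.7437, 0) are collinear:
f(u_1) = -0.1234 · (0.7500 − 0.7437) / (0.6500 − 0.7437) = -0.1234 · (0.006300)/(-0.093700) = 0.008297

0.0083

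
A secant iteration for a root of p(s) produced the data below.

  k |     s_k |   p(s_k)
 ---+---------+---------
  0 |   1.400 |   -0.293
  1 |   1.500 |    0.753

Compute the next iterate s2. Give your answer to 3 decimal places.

1.428

s2 = 1.500 − 0.753·(1.500 − 1.400) / (0.753 − (-0.293))
   = 1.500 − (0.07530)/(1.04600) = 1.42801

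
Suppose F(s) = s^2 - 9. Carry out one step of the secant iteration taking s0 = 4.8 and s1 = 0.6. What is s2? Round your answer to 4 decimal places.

F(4.8) = 14.040000, F(0.6) = -8.640000
s2 = 0.600000 − (-8.640000)·(0.600000 − 4.800000) / (-8.640000 − 14.040000) = 0.600000 − (36.288000)/(-22.680000) = 2.200000

2.2000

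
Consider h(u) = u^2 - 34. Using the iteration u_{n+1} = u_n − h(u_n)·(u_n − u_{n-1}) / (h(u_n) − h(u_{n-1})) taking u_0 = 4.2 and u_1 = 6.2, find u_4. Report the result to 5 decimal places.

5.83096

h(4.2) = -16.3600000, h(6.2) = 4.4400000
u_2 = 6.2000000 − 4.4400000·(6.2000000 − 4.2000000) / (4.4400000 − (-16.3600000)) = 6.2000000 − (8.8800000)/(20.8000000) = 5.7730769
h(5.7730769) = -0.6715828
u_3 = 5.7730769 − (-0.6715828)·(5.7730769 − 6.2000000) / (-0.6715828 − 4.4400000) = 5.7730769 − (0.2867142)/(-5.1115828) = 5.8291680
h(5.8291680) = -0.0208004
u_4 = 5.8291680 − (-0.0208004)·(5.8291680 − 5.7730769) / (-0.0208004 − (-0.6715828)) = 5.8291680 − (-0.0011667)/(0.6507825) = 5.8309608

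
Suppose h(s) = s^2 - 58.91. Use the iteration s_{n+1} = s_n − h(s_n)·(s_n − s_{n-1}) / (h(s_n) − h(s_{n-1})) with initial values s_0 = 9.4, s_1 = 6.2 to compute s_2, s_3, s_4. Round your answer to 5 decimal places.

h(9.4) = 29.4500000, h(6.2) = -20.4700000
s_2 = 6.2000000 − (-20.4700000)·(6.2000000 − 9.4000000) / (-20.4700000 − 29.4500000) = 6.2000000 − (65.5040000)/(-49.9200000) = 7.5121795
h(7.5121795) = -2.4771594
s_3 = 7.5121795 − (-2.4771594)·(7.5121795 − 6.2000000) / (-2.4771594 − (-20.4700000)) = 7.5121795 − (-3.2504777)/(17.9928406) = 7.6928334
h(7.6928334) = 0.2696863
s_4 = 7.6928334 − 0.2696863·(7.6928334 − 7.5121795) / (0.2696863 − (-2.4771594)) = 7.6928334 − (0.0487199)/(2.7468456) = 7.6750968

7.51218, 7.69283, 7.67510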